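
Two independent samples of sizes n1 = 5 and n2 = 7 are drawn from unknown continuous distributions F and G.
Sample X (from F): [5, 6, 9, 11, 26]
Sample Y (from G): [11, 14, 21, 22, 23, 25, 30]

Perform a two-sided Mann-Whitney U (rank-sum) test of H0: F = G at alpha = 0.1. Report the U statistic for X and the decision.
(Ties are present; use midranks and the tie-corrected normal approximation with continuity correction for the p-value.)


Step 1: Combine and sort all 12 observations; assign midranks.
sorted (value, group): (5,X), (6,X), (9,X), (11,X), (11,Y), (14,Y), (21,Y), (22,Y), (23,Y), (25,Y), (26,X), (30,Y)
ranks: 5->1, 6->2, 9->3, 11->4.5, 11->4.5, 14->6, 21->7, 22->8, 23->9, 25->10, 26->11, 30->12
Step 2: Rank sum for X: R1 = 1 + 2 + 3 + 4.5 + 11 = 21.5.
Step 3: U_X = R1 - n1(n1+1)/2 = 21.5 - 5*6/2 = 21.5 - 15 = 6.5.
       U_Y = n1*n2 - U_X = 35 - 6.5 = 28.5.
Step 4: Ties are present, so use the tie-corrected normal approximation (with continuity correction) for the p-value.
Step 5: p-value = 0.087602; compare to alpha = 0.1. reject H0.

U_X = 6.5, p = 0.087602, reject H0 at alpha = 0.1.


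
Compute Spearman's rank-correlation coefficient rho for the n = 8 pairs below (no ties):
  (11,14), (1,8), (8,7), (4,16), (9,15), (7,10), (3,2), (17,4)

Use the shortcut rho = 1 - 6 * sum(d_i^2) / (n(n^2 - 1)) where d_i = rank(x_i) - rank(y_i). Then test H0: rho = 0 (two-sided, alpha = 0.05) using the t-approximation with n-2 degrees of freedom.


Step 1: Rank x and y separately (midranks; no ties here).
rank(x): 11->7, 1->1, 8->5, 4->3, 9->6, 7->4, 3->2, 17->8
rank(y): 14->6, 8->4, 7->3, 16->8, 15->7, 10->5, 2->1, 4->2
Step 2: d_i = R_x(i) - R_y(i); compute d_i^2.
  (7-6)^2=1, (1-4)^2=9, (5-3)^2=4, (3-8)^2=25, (6-7)^2=1, (4-5)^2=1, (2-1)^2=1, (8-2)^2=36
sum(d^2) = 78.
Step 3: rho = 1 - 6*78 / (8*(8^2 - 1)) = 1 - 468/504 = 0.071429.
Step 4: Under H0, t = rho * sqrt((n-2)/(1-rho^2)) = 0.1754 ~ t(6).
Step 5: Two-sided p-value from the t-distribution with 6 df = 0.866526.
Step 6: alpha = 0.05. fail to reject H0.

rho = 0.0714, p = 0.866526, fail to reject H0 at alpha = 0.05.


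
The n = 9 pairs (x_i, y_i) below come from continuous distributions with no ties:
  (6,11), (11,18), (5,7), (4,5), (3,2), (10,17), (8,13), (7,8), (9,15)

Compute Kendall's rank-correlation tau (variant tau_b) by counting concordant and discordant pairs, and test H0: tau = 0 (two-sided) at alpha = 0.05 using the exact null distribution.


Step 1: Enumerate the 36 unordered pairs (i,j) with i<j and classify each by sign(x_j-x_i) * sign(y_j-y_i).
  (1,2):dx=+5,dy=+7->C; (1,3):dx=-1,dy=-4->C; (1,4):dx=-2,dy=-6->C; (1,5):dx=-3,dy=-9->C
  (1,6):dx=+4,dy=+6->C; (1,7):dx=+2,dy=+2->C; (1,8):dx=+1,dy=-3->D; (1,9):dx=+3,dy=+4->C
  (2,3):dx=-6,dy=-11->C; (2,4):dx=-7,dy=-13->C; (2,5):dx=-8,dy=-16->C; (2,6):dx=-1,dy=-1->C
  (2,7):dx=-3,dy=-5->C; (2,8):dx=-4,dy=-10->C; (2,9):dx=-2,dy=-3->C; (3,4):dx=-1,dy=-2->C
  (3,5):dx=-2,dy=-5->C; (3,6):dx=+5,dy=+10->C; (3,7):dx=+3,dy=+6->C; (3,8):dx=+2,dy=+1->C
  (3,9):dx=+4,dy=+8->C; (4,5):dx=-1,dy=-3->C; (4,6):dx=+6,dy=+12->C; (4,7):dx=+4,dy=+8->C
  (4,8):dx=+3,dy=+3->C; (4,9):dx=+5,dy=+10->C; (5,6):dx=+7,dy=+15->C; (5,7):dx=+5,dy=+11->C
  (5,8):dx=+4,dy=+6->C; (5,9):dx=+6,dy=+13->C; (6,7):dx=-2,dy=-4->C; (6,8):dx=-3,dy=-9->C
  (6,9):dx=-1,dy=-2->C; (7,8):dx=-1,dy=-5->C; (7,9):dx=+1,dy=+2->C; (8,9):dx=+2,dy=+7->C
Step 2: C = 35, D = 1, total pairs = 36.
Step 3: tau = (C - D)/(n(n-1)/2) = (35 - 1)/36 = 0.944444.
Step 4: Exact two-sided p-value (enumerate n! = 362880 permutations of y under H0): p = 0.000050.
Step 5: alpha = 0.05. reject H0.

tau_b = 0.9444 (C=35, D=1), p = 0.000050, reject H0.


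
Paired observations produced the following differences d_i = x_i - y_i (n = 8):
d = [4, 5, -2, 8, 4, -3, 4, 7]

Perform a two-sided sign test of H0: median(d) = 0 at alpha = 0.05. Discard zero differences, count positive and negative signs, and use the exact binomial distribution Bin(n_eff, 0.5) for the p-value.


Step 1: Discard zero differences. Original n = 8; n_eff = number of nonzero differences = 8.
Nonzero differences (with sign): +4, +5, -2, +8, +4, -3, +4, +7
Step 2: Count signs: positive = 6, negative = 2.
Step 3: Under H0: P(positive) = 0.5, so the number of positives S ~ Bin(8, 0.5).
Step 4: Two-sided exact p-value = sum of Bin(8,0.5) probabilities at or below the observed probability = 0.289062.
Step 5: alpha = 0.05. fail to reject H0.

n_eff = 8, pos = 6, neg = 2, p = 0.289062, fail to reject H0.


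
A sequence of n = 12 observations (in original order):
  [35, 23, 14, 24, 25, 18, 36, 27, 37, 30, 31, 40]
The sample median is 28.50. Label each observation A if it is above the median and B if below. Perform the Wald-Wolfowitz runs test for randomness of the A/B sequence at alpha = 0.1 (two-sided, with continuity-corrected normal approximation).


Step 1: Compute median = 28.50; label A = above, B = below.
Labels in order: ABBBBBABAAAA  (n_A = 6, n_B = 6)
Step 2: Count runs R = 5.
Step 3: Under H0 (random ordering), E[R] = 2*n_A*n_B/(n_A+n_B) + 1 = 2*6*6/12 + 1 = 7.0000.
        Var[R] = 2*n_A*n_B*(2*n_A*n_B - n_A - n_B) / ((n_A+n_B)^2 * (n_A+n_B-1)) = 4320/1584 = 2.7273.
        SD[R] = 1.6514.
Step 4: Continuity-corrected z = (R + 0.5 - E[R]) / SD[R] = (5 + 0.5 - 7.0000) / 1.6514 = -0.9083.
Step 5: Two-sided p-value via normal approximation = 2*(1 - Phi(|z|)) = 0.363722.
Step 6: alpha = 0.1. fail to reject H0.

R = 5, z = -0.9083, p = 0.363722, fail to reject H0.


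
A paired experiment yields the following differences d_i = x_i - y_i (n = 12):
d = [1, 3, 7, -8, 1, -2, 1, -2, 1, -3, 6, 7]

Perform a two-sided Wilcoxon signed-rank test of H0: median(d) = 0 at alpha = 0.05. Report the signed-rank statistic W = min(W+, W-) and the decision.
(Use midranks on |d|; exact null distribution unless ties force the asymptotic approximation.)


Step 1: Drop any zero differences (none here) and take |d_i|.
|d| = [1, 3, 7, 8, 1, 2, 1, 2, 1, 3, 6, 7]
Step 2: Midrank |d_i| (ties get averaged ranks).
ranks: |1|->2.5, |3|->7.5, |7|->10.5, |8|->12, |1|->2.5, |2|->5.5, |1|->2.5, |2|->5.5, |1|->2.5, |3|->7.5, |6|->9, |7|->10.5
Step 3: Attach original signs; sum ranks with positive sign and with negative sign.
W+ = 2.5 + 7.5 + 10.5 + 2.5 + 2.5 + 2.5 + 9 + 10.5 = 47.5
W- = 12 + 5.5 + 5.5 + 7.5 = 30.5
(Check: W+ + W- = 78 should equal n(n+1)/2 = 78.)
Step 4: Test statistic W = min(W+, W-) = 30.5.
Step 5: Ties in |d|, so use the tie-corrected normal approximation.
        E[W] = n(n+1)/4 = 12*13/4 = 39.
        Tie groups: |d|=1 (t=4), |d|=2 (t=2), |d|=3 (t=2), |d|=7 (t=2); sum(t^3 - t) = 78.
        Var[W] = n(n+1)(2n+1)/24 - sum(t^3-t)/48 = 3900/24 - 78/48 = 160.875.
        z = (W - E[W]) / sqrt(Var[W]) = (30.5 - 39) / 12.6837 = -0.6702.
        Two-sided p = 2*Phi(z) = 0.502760.
Step 6: alpha = 0.05. fail to reject H0.

W+ = 47.5, W- = 30.5, W = min = 30.5, p = 0.502760, fail to reject H0.


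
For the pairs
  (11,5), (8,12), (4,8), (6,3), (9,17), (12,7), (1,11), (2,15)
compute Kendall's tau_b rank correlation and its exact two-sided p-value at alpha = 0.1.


Step 1: Enumerate the 28 unordered pairs (i,j) with i<j and classify each by sign(x_j-x_i) * sign(y_j-y_i).
  (1,2):dx=-3,dy=+7->D; (1,3):dx=-7,dy=+3->D; (1,4):dx=-5,dy=-2->C; (1,5):dx=-2,dy=+12->D
  (1,6):dx=+1,dy=+2->C; (1,7):dx=-10,dy=+6->D; (1,8):dx=-9,dy=+10->D; (2,3):dx=-4,dy=-4->C
  (2,4):dx=-2,dy=-9->C; (2,5):dx=+1,dy=+5->C; (2,6):dx=+4,dy=-5->D; (2,7):dx=-7,dy=-1->C
  (2,8):dx=-6,dy=+3->D; (3,4):dx=+2,dy=-5->D; (3,5):dx=+5,dy=+9->C; (3,6):dx=+8,dy=-1->D
  (3,7):dx=-3,dy=+3->D; (3,8):dx=-2,dy=+7->D; (4,5):dx=+3,dy=+14->C; (4,6):dx=+6,dy=+4->C
  (4,7):dx=-5,dy=+8->D; (4,8):dx=-4,dy=+12->D; (5,6):dx=+3,dy=-10->D; (5,7):dx=-8,dy=-6->C
  (5,8):dx=-7,dy=-2->C; (6,7):dx=-11,dy=+4->D; (6,8):dx=-10,dy=+8->D; (7,8):dx=+1,dy=+4->C
Step 2: C = 12, D = 16, total pairs = 28.
Step 3: tau = (C - D)/(n(n-1)/2) = (12 - 16)/28 = -0.142857.
Step 4: Exact two-sided p-value (enumerate n! = 40320 permutations of y under H0): p = 0.719544.
Step 5: alpha = 0.1. fail to reject H0.

tau_b = -0.1429 (C=12, D=16), p = 0.719544, fail to reject H0.


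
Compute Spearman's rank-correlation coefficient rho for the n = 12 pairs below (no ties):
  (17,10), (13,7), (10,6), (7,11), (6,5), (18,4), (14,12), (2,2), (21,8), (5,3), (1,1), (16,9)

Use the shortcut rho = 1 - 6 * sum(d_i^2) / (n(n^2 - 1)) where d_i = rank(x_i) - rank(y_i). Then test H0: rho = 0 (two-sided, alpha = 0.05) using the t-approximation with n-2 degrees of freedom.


Step 1: Rank x and y separately (midranks; no ties here).
rank(x): 17->10, 13->7, 10->6, 7->5, 6->4, 18->11, 14->8, 2->2, 21->12, 5->3, 1->1, 16->9
rank(y): 10->10, 7->7, 6->6, 11->11, 5->5, 4->4, 12->12, 2->2, 8->8, 3->3, 1->1, 9->9
Step 2: d_i = R_x(i) - R_y(i); compute d_i^2.
  (10-10)^2=0, (7-7)^2=0, (6-6)^2=0, (5-11)^2=36, (4-5)^2=1, (11-4)^2=49, (8-12)^2=16, (2-2)^2=0, (12-8)^2=16, (3-3)^2=0, (1-1)^2=0, (9-9)^2=0
sum(d^2) = 118.
Step 3: rho = 1 - 6*118 / (12*(12^2 - 1)) = 1 - 708/1716 = 0.587413.
Step 4: Under H0, t = rho * sqrt((n-2)/(1-rho^2)) = 2.2953 ~ t(10).
Step 5: Two-sided p-value from the t-distribution with 10 df = 0.044609.
Step 6: alpha = 0.05. reject H0.

rho = 0.5874, p = 0.044609, reject H0 at alpha = 0.05.


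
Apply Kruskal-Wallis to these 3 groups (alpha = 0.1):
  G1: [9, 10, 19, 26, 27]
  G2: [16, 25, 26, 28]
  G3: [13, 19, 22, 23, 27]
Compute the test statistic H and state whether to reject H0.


Step 1: Combine all N = 14 observations and assign midranks.
sorted (value, group, rank): (9,G1,1), (10,G1,2), (13,G3,3), (16,G2,4), (19,G1,5.5), (19,G3,5.5), (22,G3,7), (23,G3,8), (25,G2,9), (26,G1,10.5), (26,G2,10.5), (27,G1,12.5), (27,G3,12.5), (28,G2,14)
Step 2: Sum ranks within each group.
R_1 = 31.5 (n_1 = 5)
R_2 = 37.5 (n_2 = 4)
R_3 = 36 (n_3 = 5)
Step 3: H = 12/(N(N+1)) * sum(R_i^2/n_i) - 3(N+1)
     = 12/(14*15) * (31.5^2/5 + 37.5^2/4 + 36^2/5) - 3*15
     = 0.057143 * 809.212 - 45
     = 1.240714.
Step 4: Ties present; correction factor C = 1 - 18/(14^3 - 14) = 0.993407. Corrected H = 1.240714 / 0.993407 = 1.248949.
Step 5: Under H0, H ~ chi^2(2); p-value = 0.535543.
Step 6: alpha = 0.1. fail to reject H0.

H = 1.2489, df = 2, p = 0.535543, fail to reject H0.


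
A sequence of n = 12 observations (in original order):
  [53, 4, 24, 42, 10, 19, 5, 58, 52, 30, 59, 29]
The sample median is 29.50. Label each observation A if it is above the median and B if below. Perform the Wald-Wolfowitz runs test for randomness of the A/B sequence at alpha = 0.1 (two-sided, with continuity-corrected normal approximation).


Step 1: Compute median = 29.50; label A = above, B = below.
Labels in order: ABBABBBAAAAB  (n_A = 6, n_B = 6)
Step 2: Count runs R = 6.
Step 3: Under H0 (random ordering), E[R] = 2*n_A*n_B/(n_A+n_B) + 1 = 2*6*6/12 + 1 = 7.0000.
        Var[R] = 2*n_A*n_B*(2*n_A*n_B - n_A - n_B) / ((n_A+n_B)^2 * (n_A+n_B-1)) = 4320/1584 = 2.7273.
        SD[R] = 1.6514.
Step 4: Continuity-corrected z = (R + 0.5 - E[R]) / SD[R] = (6 + 0.5 - 7.0000) / 1.6514 = -0.3028.
Step 5: Two-sided p-value via normal approximation = 2*(1 - Phi(|z|)) = 0.762069.
Step 6: alpha = 0.1. fail to reject H0.

R = 6, z = -0.3028, p = 0.762069, fail to reject H0.


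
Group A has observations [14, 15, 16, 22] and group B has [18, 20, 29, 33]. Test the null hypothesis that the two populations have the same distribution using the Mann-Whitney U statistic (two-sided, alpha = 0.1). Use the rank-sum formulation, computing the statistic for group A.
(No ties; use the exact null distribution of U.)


Step 1: Combine and sort all 8 observations; assign midranks.
sorted (value, group): (14,X), (15,X), (16,X), (18,Y), (20,Y), (22,X), (29,Y), (33,Y)
ranks: 14->1, 15->2, 16->3, 18->4, 20->5, 22->6, 29->7, 33->8
Step 2: Rank sum for X: R1 = 1 + 2 + 3 + 6 = 12.
Step 3: U_X = R1 - n1(n1+1)/2 = 12 - 4*5/2 = 12 - 10 = 2.
       U_Y = n1*n2 - U_X = 16 - 2 = 14.
Step 4: No ties, so the exact null distribution of U (based on enumerating the C(8,4) = 70 equally likely rank assignments) gives the two-sided p-value.
Step 5: p-value = 0.114286; compare to alpha = 0.1. fail to reject H0.

U_X = 2, p = 0.114286, fail to reject H0 at alpha = 0.1.


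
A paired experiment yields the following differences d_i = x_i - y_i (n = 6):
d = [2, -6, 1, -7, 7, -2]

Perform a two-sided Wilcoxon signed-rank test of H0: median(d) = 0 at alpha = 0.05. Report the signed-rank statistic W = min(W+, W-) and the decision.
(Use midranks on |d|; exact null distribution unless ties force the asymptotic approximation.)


Step 1: Drop any zero differences (none here) and take |d_i|.
|d| = [2, 6, 1, 7, 7, 2]
Step 2: Midrank |d_i| (ties get averaged ranks).
ranks: |2|->2.5, |6|->4, |1|->1, |7|->5.5, |7|->5.5, |2|->2.5
Step 3: Attach original signs; sum ranks with positive sign and with negative sign.
W+ = 2.5 + 1 + 5.5 = 9
W- = 4 + 5.5 + 2.5 = 12
(Check: W+ + W- = 21 should equal n(n+1)/2 = 21.)
Step 4: Test statistic W = min(W+, W-) = 9.
Step 5: Ties in |d|, so use the tie-corrected normal approximation.
        E[W] = n(n+1)/4 = 6*7/4 = 10.5.
        Tie groups: |d|=2 (t=2), |d|=7 (t=2); sum(t^3 - t) = 12.
        Var[W] = n(n+1)(2n+1)/24 - sum(t^3-t)/48 = 546/24 - 12/48 = 22.5.
        z = (W - E[W]) / sqrt(Var[W]) = (9 - 10.5) / 4.7434 = -0.3162.
        Two-sided p = 2*Phi(z) = 0.751830.
Step 6: alpha = 0.05. fail to reject H0.

W+ = 9, W- = 12, W = min = 9, p = 0.751830, fail to reject H0.


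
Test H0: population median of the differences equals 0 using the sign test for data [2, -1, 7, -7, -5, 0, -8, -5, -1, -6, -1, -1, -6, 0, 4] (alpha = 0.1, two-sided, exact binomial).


Step 1: Discard zero differences. Original n = 15; n_eff = number of nonzero differences = 13.
Nonzero differences (with sign): +2, -1, +7, -7, -5, -8, -5, -1, -6, -1, -1, -6, +4
Step 2: Count signs: positive = 3, negative = 10.
Step 3: Under H0: P(positive) = 0.5, so the number of positives S ~ Bin(13, 0.5).
Step 4: Two-sided exact p-value = sum of Bin(13,0.5) probabilities at or below the observed probability = 0.092285.
Step 5: alpha = 0.1. reject H0.

n_eff = 13, pos = 3, neg = 10, p = 0.092285, reject H0.


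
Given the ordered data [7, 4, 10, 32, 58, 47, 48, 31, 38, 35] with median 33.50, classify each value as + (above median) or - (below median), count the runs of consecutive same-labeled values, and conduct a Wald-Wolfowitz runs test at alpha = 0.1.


Step 1: Compute median = 33.50; label A = above, B = below.
Labels in order: BBBBAAABAA  (n_A = 5, n_B = 5)
Step 2: Count runs R = 4.
Step 3: Under H0 (random ordering), E[R] = 2*n_A*n_B/(n_A+n_B) + 1 = 2*5*5/10 + 1 = 6.0000.
        Var[R] = 2*n_A*n_B*(2*n_A*n_B - n_A - n_B) / ((n_A+n_B)^2 * (n_A+n_B-1)) = 2000/900 = 2.2222.
        SD[R] = 1.4907.
Step 4: Continuity-corrected z = (R + 0.5 - E[R]) / SD[R] = (4 + 0.5 - 6.0000) / 1.4907 = -1.0062.
Step 5: Two-sided p-value via normal approximation = 2*(1 - Phi(|z|)) = 0.314305.
Step 6: alpha = 0.1. fail to reject H0.

R = 4, z = -1.0062, p = 0.314305, fail to reject H0.


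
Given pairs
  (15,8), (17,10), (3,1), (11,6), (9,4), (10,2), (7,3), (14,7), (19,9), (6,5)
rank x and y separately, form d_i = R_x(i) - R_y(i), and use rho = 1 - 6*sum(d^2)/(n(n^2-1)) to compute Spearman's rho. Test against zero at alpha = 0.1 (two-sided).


Step 1: Rank x and y separately (midranks; no ties here).
rank(x): 15->8, 17->9, 3->1, 11->6, 9->4, 10->5, 7->3, 14->7, 19->10, 6->2
rank(y): 8->8, 10->10, 1->1, 6->6, 4->4, 2->2, 3->3, 7->7, 9->9, 5->5
Step 2: d_i = R_x(i) - R_y(i); compute d_i^2.
  (8-8)^2=0, (9-10)^2=1, (1-1)^2=0, (6-6)^2=0, (4-4)^2=0, (5-2)^2=9, (3-3)^2=0, (7-7)^2=0, (10-9)^2=1, (2-5)^2=9
sum(d^2) = 20.
Step 3: rho = 1 - 6*20 / (10*(10^2 - 1)) = 1 - 120/990 = 0.878788.
Step 4: Under H0, t = rho * sqrt((n-2)/(1-rho^2)) = 5.2086 ~ t(8).
Step 5: Two-sided p-value from the t-distribution with 8 df = 0.000814.
Step 6: alpha = 0.1. reject H0.

rho = 0.8788, p = 0.000814, reject H0 at alpha = 0.1.


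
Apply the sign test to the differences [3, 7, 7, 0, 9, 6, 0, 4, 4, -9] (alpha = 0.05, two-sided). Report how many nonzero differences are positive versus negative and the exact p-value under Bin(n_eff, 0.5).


Step 1: Discard zero differences. Original n = 10; n_eff = number of nonzero differences = 8.
Nonzero differences (with sign): +3, +7, +7, +9, +6, +4, +4, -9
Step 2: Count signs: positive = 7, negative = 1.
Step 3: Under H0: P(positive) = 0.5, so the number of positives S ~ Bin(8, 0.5).
Step 4: Two-sided exact p-value = sum of Bin(8,0.5) probabilities at or below the observed probability = 0.070312.
Step 5: alpha = 0.05. fail to reject H0.

n_eff = 8, pos = 7, neg = 1, p = 0.070312, fail to reject H0.


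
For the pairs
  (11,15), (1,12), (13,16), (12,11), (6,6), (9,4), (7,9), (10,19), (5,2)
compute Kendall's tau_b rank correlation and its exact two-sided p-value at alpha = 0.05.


Step 1: Enumerate the 36 unordered pairs (i,j) with i<j and classify each by sign(x_j-x_i) * sign(y_j-y_i).
  (1,2):dx=-10,dy=-3->C; (1,3):dx=+2,dy=+1->C; (1,4):dx=+1,dy=-4->D; (1,5):dx=-5,dy=-9->C
  (1,6):dx=-2,dy=-11->C; (1,7):dx=-4,dy=-6->C; (1,8):dx=-1,dy=+4->D; (1,9):dx=-6,dy=-13->C
  (2,3):dx=+12,dy=+4->C; (2,4):dx=+11,dy=-1->D; (2,5):dx=+5,dy=-6->D; (2,6):dx=+8,dy=-8->D
  (2,7):dx=+6,dy=-3->D; (2,8):dx=+9,dy=+7->C; (2,9):dx=+4,dy=-10->D; (3,4):dx=-1,dy=-5->C
  (3,5):dx=-7,dy=-10->C; (3,6):dx=-4,dy=-12->C; (3,7):dx=-6,dy=-7->C; (3,8):dx=-3,dy=+3->D
  (3,9):dx=-8,dy=-14->C; (4,5):dx=-6,dy=-5->C; (4,6):dx=-3,dy=-7->C; (4,7):dx=-5,dy=-2->C
  (4,8):dx=-2,dy=+8->D; (4,9):dx=-7,dy=-9->C; (5,6):dx=+3,dy=-2->D; (5,7):dx=+1,dy=+3->C
  (5,8):dx=+4,dy=+13->C; (5,9):dx=-1,dy=-4->C; (6,7):dx=-2,dy=+5->D; (6,8):dx=+1,dy=+15->C
  (6,9):dx=-4,dy=-2->C; (7,8):dx=+3,dy=+10->C; (7,9):dx=-2,dy=-7->C; (8,9):dx=-5,dy=-17->C
Step 2: C = 25, D = 11, total pairs = 36.
Step 3: tau = (C - D)/(n(n-1)/2) = (25 - 11)/36 = 0.388889.
Step 4: Exact two-sided p-value (enumerate n! = 362880 permutations of y under H0): p = 0.180181.
Step 5: alpha = 0.05. fail to reject H0.

tau_b = 0.3889 (C=25, D=11), p = 0.180181, fail to reject H0.


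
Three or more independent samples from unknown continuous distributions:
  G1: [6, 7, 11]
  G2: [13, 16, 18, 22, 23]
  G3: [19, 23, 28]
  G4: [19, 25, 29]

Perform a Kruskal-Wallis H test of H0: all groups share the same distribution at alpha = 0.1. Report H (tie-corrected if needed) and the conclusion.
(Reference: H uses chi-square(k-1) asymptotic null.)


Step 1: Combine all N = 14 observations and assign midranks.
sorted (value, group, rank): (6,G1,1), (7,G1,2), (11,G1,3), (13,G2,4), (16,G2,5), (18,G2,6), (19,G3,7.5), (19,G4,7.5), (22,G2,9), (23,G2,10.5), (23,G3,10.5), (25,G4,12), (28,G3,13), (29,G4,14)
Step 2: Sum ranks within each group.
R_1 = 6 (n_1 = 3)
R_2 = 34.5 (n_2 = 5)
R_3 = 31 (n_3 = 3)
R_4 = 33.5 (n_4 = 3)
Step 3: H = 12/(N(N+1)) * sum(R_i^2/n_i) - 3(N+1)
     = 12/(14*15) * (6^2/3 + 34.5^2/5 + 31^2/3 + 33.5^2/3) - 3*15
     = 0.057143 * 944.467 - 45
     = 8.969524.
Step 4: Ties present; correction factor C = 1 - 12/(14^3 - 14) = 0.995604. Corrected H = 8.969524 / 0.995604 = 9.009124.
Step 5: Under H0, H ~ chi^2(3); p-value = 0.029170.
Step 6: alpha = 0.1. reject H0.

H = 9.0091, df = 3, p = 0.029170, reject H0.


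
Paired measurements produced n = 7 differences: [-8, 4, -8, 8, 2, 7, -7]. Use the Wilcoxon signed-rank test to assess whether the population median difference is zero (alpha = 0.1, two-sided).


Step 1: Drop any zero differences (none here) and take |d_i|.
|d| = [8, 4, 8, 8, 2, 7, 7]
Step 2: Midrank |d_i| (ties get averaged ranks).
ranks: |8|->6, |4|->2, |8|->6, |8|->6, |2|->1, |7|->3.5, |7|->3.5
Step 3: Attach original signs; sum ranks with positive sign and with negative sign.
W+ = 2 + 6 + 1 + 3.5 = 12.5
W- = 6 + 6 + 3.5 = 15.5
(Check: W+ + W- = 28 should equal n(n+1)/2 = 28.)
Step 4: Test statistic W = min(W+, W-) = 12.5.
Step 5: Ties in |d|, so use the tie-corrected normal approximation.
        E[W] = n(n+1)/4 = 7*8/4 = 14.
        Tie groups: |d|=7 (t=2), |d|=8 (t=3); sum(t^3 - t) = 30.
        Var[W] = n(n+1)(2n+1)/24 - sum(t^3-t)/48 = 840/24 - 30/48 = 34.375.
        z = (W - E[W]) / sqrt(Var[W]) = (12.5 - 14) / 5.8630 = -0.2558.
        Two-sided p = 2*Phi(z) = 0.798074.
Step 6: alpha = 0.1. fail to reject H0.

W+ = 12.5, W- = 15.5, W = min = 12.5, p = 0.798074, fail to reject H0.


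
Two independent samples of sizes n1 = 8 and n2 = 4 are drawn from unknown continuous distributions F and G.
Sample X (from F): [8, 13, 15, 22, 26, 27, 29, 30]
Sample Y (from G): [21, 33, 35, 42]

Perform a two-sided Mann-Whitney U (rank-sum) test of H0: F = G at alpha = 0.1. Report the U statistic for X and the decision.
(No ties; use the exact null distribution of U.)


Step 1: Combine and sort all 12 observations; assign midranks.
sorted (value, group): (8,X), (13,X), (15,X), (21,Y), (22,X), (26,X), (27,X), (29,X), (30,X), (33,Y), (35,Y), (42,Y)
ranks: 8->1, 13->2, 15->3, 21->4, 22->5, 26->6, 27->7, 29->8, 30->9, 33->10, 35->11, 42->12
Step 2: Rank sum for X: R1 = 1 + 2 + 3 + 5 + 6 + 7 + 8 + 9 = 41.
Step 3: U_X = R1 - n1(n1+1)/2 = 41 - 8*9/2 = 41 - 36 = 5.
       U_Y = n1*n2 - U_X = 32 - 5 = 27.
Step 4: No ties, so the exact null distribution of U (based on enumerating the C(12,8) = 495 equally likely rank assignments) gives the two-sided p-value.
Step 5: p-value = 0.072727; compare to alpha = 0.1. reject H0.

U_X = 5, p = 0.072727, reject H0 at alpha = 0.1.


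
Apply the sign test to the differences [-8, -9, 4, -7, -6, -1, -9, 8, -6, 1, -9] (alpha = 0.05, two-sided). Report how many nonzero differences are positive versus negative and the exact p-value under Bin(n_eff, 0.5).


Step 1: Discard zero differences. Original n = 11; n_eff = number of nonzero differences = 11.
Nonzero differences (with sign): -8, -9, +4, -7, -6, -1, -9, +8, -6, +1, -9
Step 2: Count signs: positive = 3, negative = 8.
Step 3: Under H0: P(positive) = 0.5, so the number of positives S ~ Bin(11, 0.5).
Step 4: Two-sided exact p-value = sum of Bin(11,0.5) probabilities at or below the observed probability = 0.226562.
Step 5: alpha = 0.05. fail to reject H0.

n_eff = 11, pos = 3, neg = 8, p = 0.226562, fail to reject H0.


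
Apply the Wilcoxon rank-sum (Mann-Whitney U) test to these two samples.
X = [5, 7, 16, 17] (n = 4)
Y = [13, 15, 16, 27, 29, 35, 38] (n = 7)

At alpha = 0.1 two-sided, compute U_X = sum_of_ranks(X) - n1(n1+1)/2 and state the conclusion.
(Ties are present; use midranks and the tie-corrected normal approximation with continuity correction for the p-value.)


Step 1: Combine and sort all 11 observations; assign midranks.
sorted (value, group): (5,X), (7,X), (13,Y), (15,Y), (16,X), (16,Y), (17,X), (27,Y), (29,Y), (35,Y), (38,Y)
ranks: 5->1, 7->2, 13->3, 15->4, 16->5.5, 16->5.5, 17->7, 27->8, 29->9, 35->10, 38->11
Step 2: Rank sum for X: R1 = 1 + 2 + 5.5 + 7 = 15.5.
Step 3: U_X = R1 - n1(n1+1)/2 = 15.5 - 4*5/2 = 15.5 - 10 = 5.5.
       U_Y = n1*n2 - U_X = 28 - 5.5 = 22.5.
Step 4: Ties are present, so use the tie-corrected normal approximation (with continuity correction) for the p-value.
Step 5: p-value = 0.129695; compare to alpha = 0.1. fail to reject H0.

U_X = 5.5, p = 0.129695, fail to reject H0 at alpha = 0.1.


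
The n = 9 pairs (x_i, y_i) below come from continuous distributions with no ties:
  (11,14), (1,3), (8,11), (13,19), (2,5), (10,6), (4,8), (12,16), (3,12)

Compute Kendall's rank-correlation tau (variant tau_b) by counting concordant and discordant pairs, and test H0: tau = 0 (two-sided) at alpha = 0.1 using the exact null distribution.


Step 1: Enumerate the 36 unordered pairs (i,j) with i<j and classify each by sign(x_j-x_i) * sign(y_j-y_i).
  (1,2):dx=-10,dy=-11->C; (1,3):dx=-3,dy=-3->C; (1,4):dx=+2,dy=+5->C; (1,5):dx=-9,dy=-9->C
  (1,6):dx=-1,dy=-8->C; (1,7):dx=-7,dy=-6->C; (1,8):dx=+1,dy=+2->C; (1,9):dx=-8,dy=-2->C
  (2,3):dx=+7,dy=+8->C; (2,4):dx=+12,dy=+16->C; (2,5):dx=+1,dy=+2->C; (2,6):dx=+9,dy=+3->C
  (2,7):dx=+3,dy=+5->C; (2,8):dx=+11,dy=+13->C; (2,9):dx=+2,dy=+9->C; (3,4):dx=+5,dy=+8->C
  (3,5):dx=-6,dy=-6->C; (3,6):dx=+2,dy=-5->D; (3,7):dx=-4,dy=-3->C; (3,8):dx=+4,dy=+5->C
  (3,9):dx=-5,dy=+1->D; (4,5):dx=-11,dy=-14->C; (4,6):dx=-3,dy=-13->C; (4,7):dx=-9,dy=-11->C
  (4,8):dx=-1,dy=-3->C; (4,9):dx=-10,dy=-7->C; (5,6):dx=+8,dy=+1->C; (5,7):dx=+2,dy=+3->C
  (5,8):dx=+10,dy=+11->C; (5,9):dx=+1,dy=+7->C; (6,7):dx=-6,dy=+2->D; (6,8):dx=+2,dy=+10->C
  (6,9):dx=-7,dy=+6->D; (7,8):dx=+8,dy=+8->C; (7,9):dx=-1,dy=+4->D; (8,9):dx=-9,dy=-4->C
Step 2: C = 31, D = 5, total pairs = 36.
Step 3: tau = (C - D)/(n(n-1)/2) = (31 - 5)/36 = 0.722222.
Step 4: Exact two-sided p-value (enumerate n! = 362880 permutations of y under H0): p = 0.005886.
Step 5: alpha = 0.1. reject H0.

tau_b = 0.7222 (C=31, D=5), p = 0.005886, reject H0.


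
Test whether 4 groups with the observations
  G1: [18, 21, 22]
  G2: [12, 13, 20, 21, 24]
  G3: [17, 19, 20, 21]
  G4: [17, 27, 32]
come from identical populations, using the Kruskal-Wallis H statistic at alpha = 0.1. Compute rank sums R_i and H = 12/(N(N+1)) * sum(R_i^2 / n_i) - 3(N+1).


Step 1: Combine all N = 15 observations and assign midranks.
sorted (value, group, rank): (12,G2,1), (13,G2,2), (17,G3,3.5), (17,G4,3.5), (18,G1,5), (19,G3,6), (20,G2,7.5), (20,G3,7.5), (21,G1,10), (21,G2,10), (21,G3,10), (22,G1,12), (24,G2,13), (27,G4,14), (32,G4,15)
Step 2: Sum ranks within each group.
R_1 = 27 (n_1 = 3)
R_2 = 33.5 (n_2 = 5)
R_3 = 27 (n_3 = 4)
R_4 = 32.5 (n_4 = 3)
Step 3: H = 12/(N(N+1)) * sum(R_i^2/n_i) - 3(N+1)
     = 12/(15*16) * (27^2/3 + 33.5^2/5 + 27^2/4 + 32.5^2/3) - 3*16
     = 0.050000 * 1001.78 - 48
     = 2.089167.
Step 4: Ties present; correction factor C = 1 - 36/(15^3 - 15) = 0.989286. Corrected H = 2.089167 / 0.989286 = 2.111793.
Step 5: Under H0, H ~ chi^2(3); p-value = 0.549531.
Step 6: alpha = 0.1. fail to reject H0.

H = 2.1118, df = 3, p = 0.549531, fail to reject H0.


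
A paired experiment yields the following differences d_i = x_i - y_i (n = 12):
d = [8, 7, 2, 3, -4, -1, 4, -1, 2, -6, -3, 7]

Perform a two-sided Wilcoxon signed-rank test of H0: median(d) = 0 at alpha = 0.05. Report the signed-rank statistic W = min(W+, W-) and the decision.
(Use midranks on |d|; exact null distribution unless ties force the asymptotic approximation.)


Step 1: Drop any zero differences (none here) and take |d_i|.
|d| = [8, 7, 2, 3, 4, 1, 4, 1, 2, 6, 3, 7]
Step 2: Midrank |d_i| (ties get averaged ranks).
ranks: |8|->12, |7|->10.5, |2|->3.5, |3|->5.5, |4|->7.5, |1|->1.5, |4|->7.5, |1|->1.5, |2|->3.5, |6|->9, |3|->5.5, |7|->10.5
Step 3: Attach original signs; sum ranks with positive sign and with negative sign.
W+ = 12 + 10.5 + 3.5 + 5.5 + 7.5 + 3.5 + 10.5 = 53
W- = 7.5 + 1.5 + 1.5 + 9 + 5.5 = 25
(Check: W+ + W- = 78 should equal n(n+1)/2 = 78.)
Step 4: Test statistic W = min(W+, W-) = 25.
Step 5: Ties in |d|, so use the tie-corrected normal approximation.
        E[W] = n(n+1)/4 = 12*13/4 = 39.
        Tie groups: |d|=1 (t=2), |d|=2 (t=2), |d|=3 (t=2), |d|=4 (t=2), |d|=7 (t=2); sum(t^3 - t) = 30.
        Var[W] = n(n+1)(2n+1)/24 - sum(t^3-t)/48 = 3900/24 - 30/48 = 161.875.
        z = (W - E[W]) / sqrt(Var[W]) = (25 - 39) / 12.7230 = -1.1004.
        Two-sided p = 2*Phi(z) = 0.271172.
Step 6: alpha = 0.05. fail to reject H0.

W+ = 53, W- = 25, W = min = 25, p = 0.271172, fail to reject H0.


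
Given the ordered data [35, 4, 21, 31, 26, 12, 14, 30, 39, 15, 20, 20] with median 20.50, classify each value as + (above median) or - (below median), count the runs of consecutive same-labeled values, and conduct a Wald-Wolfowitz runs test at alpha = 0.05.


Step 1: Compute median = 20.50; label A = above, B = below.
Labels in order: ABAAABBAABBB  (n_A = 6, n_B = 6)
Step 2: Count runs R = 6.
Step 3: Under H0 (random ordering), E[R] = 2*n_A*n_B/(n_A+n_B) + 1 = 2*6*6/12 + 1 = 7.0000.
        Var[R] = 2*n_A*n_B*(2*n_A*n_B - n_A - n_B) / ((n_A+n_B)^2 * (n_A+n_B-1)) = 4320/1584 = 2.7273.
        SD[R] = 1.6514.
Step 4: Continuity-corrected z = (R + 0.5 - E[R]) / SD[R] = (6 + 0.5 - 7.0000) / 1.6514 = -0.3028.
Step 5: Two-sided p-value via normal approximation = 2*(1 - Phi(|z|)) = 0.762069.
Step 6: alpha = 0.05. fail to reject H0.

R = 6, z = -0.3028, p = 0.762069, fail to reject H0.


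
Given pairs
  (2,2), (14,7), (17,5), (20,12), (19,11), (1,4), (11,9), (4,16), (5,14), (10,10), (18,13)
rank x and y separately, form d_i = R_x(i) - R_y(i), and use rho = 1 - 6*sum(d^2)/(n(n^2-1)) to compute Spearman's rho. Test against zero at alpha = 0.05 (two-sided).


Step 1: Rank x and y separately (midranks; no ties here).
rank(x): 2->2, 14->7, 17->8, 20->11, 19->10, 1->1, 11->6, 4->3, 5->4, 10->5, 18->9
rank(y): 2->1, 7->4, 5->3, 12->8, 11->7, 4->2, 9->5, 16->11, 14->10, 10->6, 13->9
Step 2: d_i = R_x(i) - R_y(i); compute d_i^2.
  (2-1)^2=1, (7-4)^2=9, (8-3)^2=25, (11-8)^2=9, (10-7)^2=9, (1-2)^2=1, (6-5)^2=1, (3-11)^2=64, (4-10)^2=36, (5-6)^2=1, (9-9)^2=0
sum(d^2) = 156.
Step 3: rho = 1 - 6*156 / (11*(11^2 - 1)) = 1 - 936/1320 = 0.290909.
Step 4: Under H0, t = rho * sqrt((n-2)/(1-rho^2)) = 0.9122 ~ t(9).
Step 5: Two-sided p-value from the t-distribution with 9 df = 0.385457.
Step 6: alpha = 0.05. fail to reject H0.

rho = 0.2909, p = 0.385457, fail to reject H0 at alpha = 0.05.


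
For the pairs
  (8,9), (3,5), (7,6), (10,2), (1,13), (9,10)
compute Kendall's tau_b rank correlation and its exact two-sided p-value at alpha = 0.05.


Step 1: Enumerate the 15 unordered pairs (i,j) with i<j and classify each by sign(x_j-x_i) * sign(y_j-y_i).
  (1,2):dx=-5,dy=-4->C; (1,3):dx=-1,dy=-3->C; (1,4):dx=+2,dy=-7->D; (1,5):dx=-7,dy=+4->D
  (1,6):dx=+1,dy=+1->C; (2,3):dx=+4,dy=+1->C; (2,4):dx=+7,dy=-3->D; (2,5):dx=-2,dy=+8->D
  (2,6):dx=+6,dy=+5->C; (3,4):dx=+3,dy=-4->D; (3,5):dx=-6,dy=+7->D; (3,6):dx=+2,dy=+4->C
  (4,5):dx=-9,dy=+11->D; (4,6):dx=-1,dy=+8->D; (5,6):dx=+8,dy=-3->D
Step 2: C = 6, D = 9, total pairs = 15.
Step 3: tau = (C - D)/(n(n-1)/2) = (6 - 9)/15 = -0.200000.
Step 4: Exact two-sided p-value (enumerate n! = 720 permutations of y under H0): p = 0.719444.
Step 5: alpha = 0.05. fail to reject H0.

tau_b = -0.2000 (C=6, D=9), p = 0.719444, fail to reject H0.


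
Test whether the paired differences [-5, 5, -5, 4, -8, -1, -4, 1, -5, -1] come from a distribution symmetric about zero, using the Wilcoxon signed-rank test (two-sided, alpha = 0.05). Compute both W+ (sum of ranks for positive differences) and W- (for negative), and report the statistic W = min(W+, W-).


Step 1: Drop any zero differences (none here) and take |d_i|.
|d| = [5, 5, 5, 4, 8, 1, 4, 1, 5, 1]
Step 2: Midrank |d_i| (ties get averaged ranks).
ranks: |5|->7.5, |5|->7.5, |5|->7.5, |4|->4.5, |8|->10, |1|->2, |4|->4.5, |1|->2, |5|->7.5, |1|->2
Step 3: Attach original signs; sum ranks with positive sign and with negative sign.
W+ = 7.5 + 4.5 + 2 = 14
W- = 7.5 + 7.5 + 10 + 2 + 4.5 + 7.5 + 2 = 41
(Check: W+ + W- = 55 should equal n(n+1)/2 = 55.)
Step 4: Test statistic W = min(W+, W-) = 14.
Step 5: Ties in |d|, so use the tie-corrected normal approximation.
        E[W] = n(n+1)/4 = 10*11/4 = 27.5.
        Tie groups: |d|=1 (t=3), |d|=4 (t=2), |d|=5 (t=4); sum(t^3 - t) = 90.
        Var[W] = n(n+1)(2n+1)/24 - sum(t^3-t)/48 = 2310/24 - 90/48 = 94.375.
        z = (W - E[W]) / sqrt(Var[W]) = (14 - 27.5) / 9.7147 = -1.3896.
        Two-sided p = 2*Phi(z) = 0.164635.
Step 6: alpha = 0.05. fail to reject H0.

W+ = 14, W- = 41, W = min = 14, p = 0.164635, fail to reject H0.


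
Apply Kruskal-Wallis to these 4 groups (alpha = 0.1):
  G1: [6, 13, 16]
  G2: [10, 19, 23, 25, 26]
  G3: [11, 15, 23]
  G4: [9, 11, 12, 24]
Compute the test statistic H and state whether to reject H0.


Step 1: Combine all N = 15 observations and assign midranks.
sorted (value, group, rank): (6,G1,1), (9,G4,2), (10,G2,3), (11,G3,4.5), (11,G4,4.5), (12,G4,6), (13,G1,7), (15,G3,8), (16,G1,9), (19,G2,10), (23,G2,11.5), (23,G3,11.5), (24,G4,13), (25,G2,14), (26,G2,15)
Step 2: Sum ranks within each group.
R_1 = 17 (n_1 = 3)
R_2 = 53.5 (n_2 = 5)
R_3 = 24 (n_3 = 3)
R_4 = 25.5 (n_4 = 4)
Step 3: H = 12/(N(N+1)) * sum(R_i^2/n_i) - 3(N+1)
     = 12/(15*16) * (17^2/3 + 53.5^2/5 + 24^2/3 + 25.5^2/4) - 3*16
     = 0.050000 * 1023.35 - 48
     = 3.167292.
Step 4: Ties present; correction factor C = 1 - 12/(15^3 - 15) = 0.996429. Corrected H = 3.167292 / 0.996429 = 3.178644.
Step 5: Under H0, H ~ chi^2(3); p-value = 0.364893.
Step 6: alpha = 0.1. fail to reject H0.

H = 3.1786, df = 3, p = 0.364893, fail to reject H0.


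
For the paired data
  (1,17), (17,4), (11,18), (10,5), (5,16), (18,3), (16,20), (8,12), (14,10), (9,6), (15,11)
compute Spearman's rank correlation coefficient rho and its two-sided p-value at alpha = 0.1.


Step 1: Rank x and y separately (midranks; no ties here).
rank(x): 1->1, 17->10, 11->6, 10->5, 5->2, 18->11, 16->9, 8->3, 14->7, 9->4, 15->8
rank(y): 17->9, 4->2, 18->10, 5->3, 16->8, 3->1, 20->11, 12->7, 10->5, 6->4, 11->6
Step 2: d_i = R_x(i) - R_y(i); compute d_i^2.
  (1-9)^2=64, (10-2)^2=64, (6-10)^2=16, (5-3)^2=4, (2-8)^2=36, (11-1)^2=100, (9-11)^2=4, (3-7)^2=16, (7-5)^2=4, (4-4)^2=0, (8-6)^2=4
sum(d^2) = 312.
Step 3: rho = 1 - 6*312 / (11*(11^2 - 1)) = 1 - 1872/1320 = -0.418182.
Step 4: Under H0, t = rho * sqrt((n-2)/(1-rho^2)) = -1.3811 ~ t(9).
Step 5: Two-sided p-value from the t-distribution with 9 df = 0.200570.
Step 6: alpha = 0.1. fail to reject H0.

rho = -0.4182, p = 0.200570, fail to reject H0 at alpha = 0.1.


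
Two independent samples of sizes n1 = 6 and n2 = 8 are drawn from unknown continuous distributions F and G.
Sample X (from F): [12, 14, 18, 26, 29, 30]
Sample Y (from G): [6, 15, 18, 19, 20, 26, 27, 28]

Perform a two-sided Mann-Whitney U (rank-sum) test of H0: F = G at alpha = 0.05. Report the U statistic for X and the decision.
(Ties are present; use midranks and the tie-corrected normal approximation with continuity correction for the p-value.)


Step 1: Combine and sort all 14 observations; assign midranks.
sorted (value, group): (6,Y), (12,X), (14,X), (15,Y), (18,X), (18,Y), (19,Y), (20,Y), (26,X), (26,Y), (27,Y), (28,Y), (29,X), (30,X)
ranks: 6->1, 12->2, 14->3, 15->4, 18->5.5, 18->5.5, 19->7, 20->8, 26->9.5, 26->9.5, 27->11, 28->12, 29->13, 30->14
Step 2: Rank sum for X: R1 = 2 + 3 + 5.5 + 9.5 + 13 + 14 = 47.
Step 3: U_X = R1 - n1(n1+1)/2 = 47 - 6*7/2 = 47 - 21 = 26.
       U_Y = n1*n2 - U_X = 48 - 26 = 22.
Step 4: Ties are present, so use the tie-corrected normal approximation (with continuity correction) for the p-value.
Step 5: p-value = 0.846116; compare to alpha = 0.05. fail to reject H0.

U_X = 26, p = 0.846116, fail to reject H0 at alpha = 0.05.


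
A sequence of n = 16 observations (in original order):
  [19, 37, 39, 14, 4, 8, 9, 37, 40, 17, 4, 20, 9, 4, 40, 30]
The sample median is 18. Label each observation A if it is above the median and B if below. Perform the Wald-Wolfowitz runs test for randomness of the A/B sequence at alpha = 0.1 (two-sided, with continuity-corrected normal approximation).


Step 1: Compute median = 18; label A = above, B = below.
Labels in order: AAABBBBAABBABBAA  (n_A = 8, n_B = 8)
Step 2: Count runs R = 7.
Step 3: Under H0 (random ordering), E[R] = 2*n_A*n_B/(n_A+n_B) + 1 = 2*8*8/16 + 1 = 9.0000.
        Var[R] = 2*n_A*n_B*(2*n_A*n_B - n_A - n_B) / ((n_A+n_B)^2 * (n_A+n_B-1)) = 14336/3840 = 3.7333.
        SD[R] = 1.9322.
Step 4: Continuity-corrected z = (R + 0.5 - E[R]) / SD[R] = (7 + 0.5 - 9.0000) / 1.9322 = -0.7763.
Step 5: Two-sided p-value via normal approximation = 2*(1 - Phi(|z|)) = 0.437558.
Step 6: alpha = 0.1. fail to reject H0.

R = 7, z = -0.7763, p = 0.437558, fail to reject H0.


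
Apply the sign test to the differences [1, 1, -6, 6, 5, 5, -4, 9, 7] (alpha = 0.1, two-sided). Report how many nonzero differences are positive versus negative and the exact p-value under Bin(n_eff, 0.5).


Step 1: Discard zero differences. Original n = 9; n_eff = number of nonzero differences = 9.
Nonzero differences (with sign): +1, +1, -6, +6, +5, +5, -4, +9, +7
Step 2: Count signs: positive = 7, negative = 2.
Step 3: Under H0: P(positive) = 0.5, so the number of positives S ~ Bin(9, 0.5).
Step 4: Two-sided exact p-value = sum of Bin(9,0.5) probabilities at or below the observed probability = 0.179688.
Step 5: alpha = 0.1. fail to reject H0.

n_eff = 9, pos = 7, neg = 2, p = 0.179688, fail to reject H0.


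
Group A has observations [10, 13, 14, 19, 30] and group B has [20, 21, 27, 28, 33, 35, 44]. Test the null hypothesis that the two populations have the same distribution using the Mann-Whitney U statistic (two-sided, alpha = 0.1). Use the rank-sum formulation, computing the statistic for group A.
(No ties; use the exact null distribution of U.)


Step 1: Combine and sort all 12 observations; assign midranks.
sorted (value, group): (10,X), (13,X), (14,X), (19,X), (20,Y), (21,Y), (27,Y), (28,Y), (30,X), (33,Y), (35,Y), (44,Y)
ranks: 10->1, 13->2, 14->3, 19->4, 20->5, 21->6, 27->7, 28->8, 30->9, 33->10, 35->11, 44->12
Step 2: Rank sum for X: R1 = 1 + 2 + 3 + 4 + 9 = 19.
Step 3: U_X = R1 - n1(n1+1)/2 = 19 - 5*6/2 = 19 - 15 = 4.
       U_Y = n1*n2 - U_X = 35 - 4 = 31.
Step 4: No ties, so the exact null distribution of U (based on enumerating the C(12,5) = 792 equally likely rank assignments) gives the two-sided p-value.
Step 5: p-value = 0.030303; compare to alpha = 0.1. reject H0.

U_X = 4, p = 0.030303, reject H0 at alpha = 0.1.


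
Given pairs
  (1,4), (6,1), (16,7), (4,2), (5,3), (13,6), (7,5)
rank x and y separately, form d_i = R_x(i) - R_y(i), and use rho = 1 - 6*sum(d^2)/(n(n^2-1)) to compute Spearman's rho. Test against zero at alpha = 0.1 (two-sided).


Step 1: Rank x and y separately (midranks; no ties here).
rank(x): 1->1, 6->4, 16->7, 4->2, 5->3, 13->6, 7->5
rank(y): 4->4, 1->1, 7->7, 2->2, 3->3, 6->6, 5->5
Step 2: d_i = R_x(i) - R_y(i); compute d_i^2.
  (1-4)^2=9, (4-1)^2=9, (7-7)^2=0, (2-2)^2=0, (3-3)^2=0, (6-6)^2=0, (5-5)^2=0
sum(d^2) = 18.
Step 3: rho = 1 - 6*18 / (7*(7^2 - 1)) = 1 - 108/336 = 0.678571.
Step 4: Under H0, t = rho * sqrt((n-2)/(1-rho^2)) = 2.0657 ~ t(5).
Step 5: Two-sided p-value from the t-distribution with 5 df = 0.093750.
Step 6: alpha = 0.1. reject H0.

rho = 0.6786, p = 0.093750, reject H0 at alpha = 0.1.


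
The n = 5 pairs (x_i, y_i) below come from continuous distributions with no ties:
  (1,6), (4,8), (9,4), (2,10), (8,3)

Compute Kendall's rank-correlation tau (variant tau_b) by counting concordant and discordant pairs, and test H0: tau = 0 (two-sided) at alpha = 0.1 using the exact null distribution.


Step 1: Enumerate the 10 unordered pairs (i,j) with i<j and classify each by sign(x_j-x_i) * sign(y_j-y_i).
  (1,2):dx=+3,dy=+2->C; (1,3):dx=+8,dy=-2->D; (1,4):dx=+1,dy=+4->C; (1,5):dx=+7,dy=-3->D
  (2,3):dx=+5,dy=-4->D; (2,4):dx=-2,dy=+2->D; (2,5):dx=+4,dy=-5->D; (3,4):dx=-7,dy=+6->D
  (3,5):dx=-1,dy=-1->C; (4,5):dx=+6,dy=-7->D
Step 2: C = 3, D = 7, total pairs = 10.
Step 3: tau = (C - D)/(n(n-1)/2) = (3 - 7)/10 = -0.400000.
Step 4: Exact two-sided p-value (enumerate n! = 120 permutations of y under H0): p = 0.483333.
Step 5: alpha = 0.1. fail to reject H0.

tau_b = -0.4000 (C=3, D=7), p = 0.483333, fail to reject H0.


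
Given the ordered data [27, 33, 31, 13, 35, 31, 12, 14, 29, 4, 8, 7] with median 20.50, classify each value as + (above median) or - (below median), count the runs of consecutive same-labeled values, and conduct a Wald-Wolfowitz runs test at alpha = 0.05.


Step 1: Compute median = 20.50; label A = above, B = below.
Labels in order: AAABAABBABBB  (n_A = 6, n_B = 6)
Step 2: Count runs R = 6.
Step 3: Under H0 (random ordering), E[R] = 2*n_A*n_B/(n_A+n_B) + 1 = 2*6*6/12 + 1 = 7.0000.
        Var[R] = 2*n_A*n_B*(2*n_A*n_B - n_A - n_B) / ((n_A+n_B)^2 * (n_A+n_B-1)) = 4320/1584 = 2.7273.
        SD[R] = 1.6514.
Step 4: Continuity-corrected z = (R + 0.5 - E[R]) / SD[R] = (6 + 0.5 - 7.0000) / 1.6514 = -0.3028.
Step 5: Two-sided p-value via normal approximation = 2*(1 - Phi(|z|)) = 0.762069.
Step 6: alpha = 0.05. fail to reject H0.

R = 6, z = -0.3028, p = 0.762069, fail to reject H0.


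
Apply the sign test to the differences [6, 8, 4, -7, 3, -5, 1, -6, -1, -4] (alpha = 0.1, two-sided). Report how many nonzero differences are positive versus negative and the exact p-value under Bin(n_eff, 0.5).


Step 1: Discard zero differences. Original n = 10; n_eff = number of nonzero differences = 10.
Nonzero differences (with sign): +6, +8, +4, -7, +3, -5, +1, -6, -1, -4
Step 2: Count signs: positive = 5, negative = 5.
Step 3: Under H0: P(positive) = 0.5, so the number of positives S ~ Bin(10, 0.5).
Step 4: Two-sided exact p-value = sum of Bin(10,0.5) probabilities at or below the observed probability = 1.000000.
Step 5: alpha = 0.1. fail to reject H0.

n_eff = 10, pos = 5, neg = 5, p = 1.000000, fail to reject H0.
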